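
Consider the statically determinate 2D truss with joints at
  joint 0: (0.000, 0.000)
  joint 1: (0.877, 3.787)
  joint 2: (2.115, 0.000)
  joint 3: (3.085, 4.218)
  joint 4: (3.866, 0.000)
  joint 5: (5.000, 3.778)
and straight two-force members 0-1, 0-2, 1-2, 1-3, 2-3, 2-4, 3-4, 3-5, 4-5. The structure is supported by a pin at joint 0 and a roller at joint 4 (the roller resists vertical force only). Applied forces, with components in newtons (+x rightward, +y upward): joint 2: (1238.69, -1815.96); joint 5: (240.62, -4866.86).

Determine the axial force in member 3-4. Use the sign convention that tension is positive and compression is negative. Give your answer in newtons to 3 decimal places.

N=6 nodes, M=9 members, R=3 reactions → 2N=12, M+R=12
member 0 (0-1): L=3.8872, (cx,cy)=(0.2256,0.9742)
member 1 (0-2): L=2.1150, (cx,cy)=(1.0000,0.0000)
member 2 (1-2): L=3.9842, (cx,cy)=(0.3107,-0.9505)
member 3 (1-3): L=2.2497, (cx,cy)=(0.9815,0.1916)
member 4 (2-3): L=4.3281, (cx,cy)=(0.2241,0.9746)
member 5 (2-4): L=1.7510, (cx,cy)=(1.0000,0.0000)
member 6 (3-4): L=4.2897, (cx,cy)=(0.1821,-0.9833)
member 7 (3-5): L=1.9649, (cx,cy)=(0.9746,-0.2239)
member 8 (4-5): L=3.9445, (cx,cy)=(0.2875,0.9578)
solve A·x = −loads:
  F[0-1] = +862.4683 N (tension)
  F[0-2] = +1284.7277 N (tension)
  F[1-2] = -793.4005 N (compression)
  F[1-3] = +449.4375 N (tension)
  F[2-3] = +2637.1706 N (tension)
  F[2-4] = -791.5270 N (compression)
  F[3-4] = -3073.2685 N (compression)
  F[3-5] = +1633.1528 N (tension)
  F[4-5] = -4699.5417 N (compression)
  Rx@0 = -1479.3100 N
  Ry@0 = -840.2317 N
  Ry@4 = +7523.0517 N

-3073.268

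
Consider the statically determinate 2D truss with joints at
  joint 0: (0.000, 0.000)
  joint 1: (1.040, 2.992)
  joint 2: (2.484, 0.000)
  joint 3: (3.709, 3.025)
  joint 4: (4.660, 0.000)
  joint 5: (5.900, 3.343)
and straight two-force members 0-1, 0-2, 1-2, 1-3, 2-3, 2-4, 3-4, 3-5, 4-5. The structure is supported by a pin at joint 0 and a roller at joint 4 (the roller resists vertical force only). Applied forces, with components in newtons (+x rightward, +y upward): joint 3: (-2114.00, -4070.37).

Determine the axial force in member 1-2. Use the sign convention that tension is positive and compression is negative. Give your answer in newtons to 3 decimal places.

2421.136

N=6 nodes, M=9 members, R=3 reactions → 2N=12, M+R=12
member 0 (0-1): L=3.1676, (cx,cy)=(0.3283,0.9446)
member 1 (0-2): L=2.4840, (cx,cy)=(1.0000,0.0000)
member 2 (1-2): L=3.3222, (cx,cy)=(0.4346,-0.9006)
member 3 (1-3): L=2.6692, (cx,cy)=(0.9999,0.0124)
member 4 (2-3): L=3.2636, (cx,cy)=(0.3753,0.9269)
member 5 (2-4): L=2.1760, (cx,cy)=(1.0000,0.0000)
member 6 (3-4): L=3.1710, (cx,cy)=(0.2999,-0.9540)
member 7 (3-5): L=2.2140, (cx,cy)=(0.9896,0.1436)
member 8 (4-5): L=3.5656, (cx,cy)=(0.3478,0.9376)
solve A·x = −loads:
  F[0-1] = -2332.2434 N (compression)
  F[0-2] = -1348.2669 N (compression)
  F[1-2] = +2421.1363 N (tension)
  F[1-3] = -1818.2143 N (compression)
  F[2-3] = -2352.4819 N (compression)
  F[2-4] = +587.0781 N (tension)
  F[3-4] = -1957.5235 N (compression)
  F[3-5] = +0.0000 N (tension)
  F[4-5] = -0.0000 N (compression)
  Rx@0 = +2114.0000 N
  Ry@0 = +2202.9553 N
  Ry@4 = +1867.4147 N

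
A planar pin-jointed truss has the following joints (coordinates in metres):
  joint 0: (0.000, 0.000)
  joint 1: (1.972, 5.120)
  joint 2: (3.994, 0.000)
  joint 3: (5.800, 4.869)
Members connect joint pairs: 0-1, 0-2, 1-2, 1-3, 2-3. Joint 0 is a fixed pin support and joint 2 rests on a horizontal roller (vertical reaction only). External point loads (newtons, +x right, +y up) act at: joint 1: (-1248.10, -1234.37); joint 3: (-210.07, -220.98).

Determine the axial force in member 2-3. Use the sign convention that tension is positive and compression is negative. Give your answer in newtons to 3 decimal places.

-244.438

N=4 nodes, M=5 members, R=3 reactions → 2N=8, M+R=8
member 0 (0-1): L=5.4866, (cx,cy)=(0.3594,0.9332)
member 1 (0-2): L=3.9940, (cx,cy)=(1.0000,0.0000)
member 2 (1-2): L=5.5048, (cx,cy)=(0.3673,-0.9301)
member 3 (1-3): L=3.8362, (cx,cy)=(0.9979,-0.0654)
member 4 (2-3): L=5.1931, (cx,cy)=(0.3478,0.9376)
solve A·x = −loads:
  F[0-1] = -2551.5528 N (compression)
  F[0-2] = -541.0942 N (compression)
  F[1-2] = +1241.6768 N (tension)
  F[1-3] = -125.3314 N (compression)
  F[2-3] = -244.4378 N (compression)
  Rx@0 = +1458.1700 N
  Ry@0 = +2381.0488 N
  Ry@2 = -925.6988 N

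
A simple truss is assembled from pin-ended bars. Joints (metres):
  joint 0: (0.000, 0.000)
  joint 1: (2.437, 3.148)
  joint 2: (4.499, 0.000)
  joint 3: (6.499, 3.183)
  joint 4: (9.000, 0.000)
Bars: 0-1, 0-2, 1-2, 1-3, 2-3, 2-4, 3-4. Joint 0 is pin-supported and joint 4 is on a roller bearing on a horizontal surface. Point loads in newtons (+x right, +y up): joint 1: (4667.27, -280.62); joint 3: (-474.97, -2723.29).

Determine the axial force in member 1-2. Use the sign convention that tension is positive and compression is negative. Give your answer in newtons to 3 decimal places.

-975.462

N=5 nodes, M=7 members, R=3 reactions → 2N=10, M+R=10
member 0 (0-1): L=3.9811, (cx,cy)=(0.6121,0.7907)
member 1 (0-2): L=4.4990, (cx,cy)=(1.0000,0.0000)
member 2 (1-2): L=3.7632, (cx,cy)=(0.5479,-0.8365)
member 3 (1-3): L=4.0622, (cx,cy)=(1.0000,0.0086)
member 4 (2-3): L=3.7592, (cx,cy)=(0.5320,0.8467)
member 5 (2-4): L=4.5010, (cx,cy)=(1.0000,0.0000)
member 6 (3-4): L=4.0480, (cx,cy)=(0.6178,-0.7863)
solve A·x = −loads:
  F[0-1] = +636.2620 N (tension)
  F[0-2] = +3802.8136 N (tension)
  F[1-2] = -975.4624 N (compression)
  F[1-3] = -3743.4311 N (compression)
  F[2-3] = +963.7051 N (tension)
  F[2-4] = +2755.6022 N (tension)
  F[3-4] = -4460.1123 N (compression)
  Rx@0 = -4192.3000 N
  Ry@0 = -503.1199 N
  Ry@4 = +3507.0299 N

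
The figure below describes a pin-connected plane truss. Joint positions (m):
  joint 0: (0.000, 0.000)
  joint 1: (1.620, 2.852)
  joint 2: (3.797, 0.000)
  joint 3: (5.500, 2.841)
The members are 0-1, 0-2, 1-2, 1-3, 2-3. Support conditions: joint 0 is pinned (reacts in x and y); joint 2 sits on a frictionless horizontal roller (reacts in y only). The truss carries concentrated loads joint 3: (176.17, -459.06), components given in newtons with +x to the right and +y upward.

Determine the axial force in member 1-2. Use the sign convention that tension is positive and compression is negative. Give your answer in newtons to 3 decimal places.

N=4 nodes, M=5 members, R=3 reactions → 2N=8, M+R=8
member 0 (0-1): L=3.2800, (cx,cy)=(0.4939,0.8695)
member 1 (0-2): L=3.7970, (cx,cy)=(1.0000,0.0000)
member 2 (1-2): L=3.5879, (cx,cy)=(0.6068,-0.7949)
member 3 (1-3): L=3.8800, (cx,cy)=(1.0000,-0.0028)
member 4 (2-3): L=3.3123, (cx,cy)=(0.5141,0.8577)
solve A·x = −loads:
  F[0-1] = +388.3864 N (tension)
  F[0-2] = -15.6559 N (compression)
  F[1-2] = -426.4574 N (compression)
  F[1-3] = +450.5835 N (tension)
  F[2-3] = -533.7290 N (compression)
  Rx@0 = -176.1700 N
  Ry@0 = -337.7082 N
  Ry@2 = +796.7682 N

-426.457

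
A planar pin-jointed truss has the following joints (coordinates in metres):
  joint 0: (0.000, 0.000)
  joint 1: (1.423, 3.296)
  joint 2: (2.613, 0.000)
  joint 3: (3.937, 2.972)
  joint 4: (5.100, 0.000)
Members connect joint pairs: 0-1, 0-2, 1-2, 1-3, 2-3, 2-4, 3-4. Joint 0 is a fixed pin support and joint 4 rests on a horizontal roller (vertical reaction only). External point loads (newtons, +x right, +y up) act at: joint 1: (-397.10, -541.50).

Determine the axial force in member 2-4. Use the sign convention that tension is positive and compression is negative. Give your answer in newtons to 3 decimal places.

-41.302

N=5 nodes, M=7 members, R=3 reactions → 2N=10, M+R=10
member 0 (0-1): L=3.5901, (cx,cy)=(0.3964,0.9181)
member 1 (0-2): L=2.6130, (cx,cy)=(1.0000,0.0000)
member 2 (1-2): L=3.5042, (cx,cy)=(0.3396,-0.9406)
member 3 (1-3): L=2.5348, (cx,cy)=(0.9918,-0.1278)
member 4 (2-3): L=3.2536, (cx,cy)=(0.4069,0.9135)
member 5 (2-4): L=2.4870, (cx,cy)=(1.0000,0.0000)
member 6 (3-4): L=3.1914, (cx,cy)=(0.3644,-0.9312)
solve A·x = −loads:
  F[0-1] = -704.7746 N (compression)
  F[0-2] = -117.7471 N (compression)
  F[1-2] = +100.7700 N (tension)
  F[1-3] = +84.2176 N (tension)
  F[2-3] = -103.7616 N (compression)
  F[2-4] = -41.3023 N (compression)
  F[3-4] = +113.3400 N (tension)
  Rx@0 = +397.1000 N
  Ry@0 = +647.0465 N
  Ry@4 = -105.5465 N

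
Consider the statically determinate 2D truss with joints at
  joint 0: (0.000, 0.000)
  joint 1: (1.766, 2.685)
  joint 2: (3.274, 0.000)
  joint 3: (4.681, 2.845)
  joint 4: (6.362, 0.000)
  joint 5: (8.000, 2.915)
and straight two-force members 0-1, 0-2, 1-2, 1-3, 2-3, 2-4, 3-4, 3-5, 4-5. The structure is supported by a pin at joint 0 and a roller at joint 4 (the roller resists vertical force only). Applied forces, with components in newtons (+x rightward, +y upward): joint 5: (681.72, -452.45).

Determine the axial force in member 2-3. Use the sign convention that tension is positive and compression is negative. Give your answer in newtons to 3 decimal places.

N=6 nodes, M=9 members, R=3 reactions → 2N=12, M+R=12
member 0 (0-1): L=3.2137, (cx,cy)=(0.5495,0.8355)
member 1 (0-2): L=3.2740, (cx,cy)=(1.0000,0.0000)
member 2 (1-2): L=3.0795, (cx,cy)=(0.4897,-0.8719)
member 3 (1-3): L=2.9194, (cx,cy)=(0.9985,0.0548)
member 4 (2-3): L=3.1739, (cx,cy)=(0.4433,0.8964)
member 5 (2-4): L=3.0880, (cx,cy)=(1.0000,0.0000)
member 6 (3-4): L=3.3045, (cx,cy)=(0.5087,-0.8609)
member 7 (3-5): L=3.3197, (cx,cy)=(0.9998,0.0211)
member 8 (4-5): L=3.3437, (cx,cy)=(0.4899,0.8718)
solve A·x = −loads:
  F[0-1] = +513.2940 N (tension)
  F[0-2] = +399.6550 N (tension)
  F[1-2] = -459.9209 N (compression)
  F[1-3] = +508.0475 N (tension)
  F[2-3] = +447.3625 N (tension)
  F[2-4] = -23.8809 N (compression)
  F[3-4] = -474.9092 N (compression)
  F[3-5] = +947.3972 N (tension)
  F[4-5] = -541.9037 N (compression)
  Rx@0 = -681.7200 N
  Ry@0 = -428.8474 N
  Ry@4 = +881.2974 N

447.363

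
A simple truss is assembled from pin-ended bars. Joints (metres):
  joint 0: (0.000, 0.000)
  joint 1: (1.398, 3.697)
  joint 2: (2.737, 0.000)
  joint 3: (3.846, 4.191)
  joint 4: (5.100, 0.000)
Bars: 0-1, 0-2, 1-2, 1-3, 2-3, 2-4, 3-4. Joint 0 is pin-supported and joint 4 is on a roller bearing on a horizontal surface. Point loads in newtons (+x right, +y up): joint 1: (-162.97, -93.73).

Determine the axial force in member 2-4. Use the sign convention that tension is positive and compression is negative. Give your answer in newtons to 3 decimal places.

N=5 nodes, M=7 members, R=3 reactions → 2N=10, M+R=10
member 0 (0-1): L=3.9525, (cx,cy)=(0.3537,0.9354)
member 1 (0-2): L=2.7370, (cx,cy)=(1.0000,0.0000)
member 2 (1-2): L=3.9320, (cx,cy)=(0.3405,-0.9402)
member 3 (1-3): L=2.4973, (cx,cy)=(0.9802,0.1978)
member 4 (2-3): L=4.3352, (cx,cy)=(0.2558,0.9667)
member 5 (2-4): L=2.3630, (cx,cy)=(1.0000,0.0000)
member 6 (3-4): L=4.3746, (cx,cy)=(0.2867,-0.9580)
solve A·x = −loads:
  F[0-1] = -199.0405 N (compression)
  F[0-2] = -92.5693 N (compression)
  F[1-2] = +110.1387 N (tension)
  F[1-3] = +56.1728 N (tension)
  F[2-3] = -107.1200 N (compression)
  F[2-4] = -27.6605 N (compression)
  F[3-4] = +96.4937 N (tension)
  Rx@0 = +162.9700 N
  Ry@0 = +186.1742 N
  Ry@4 = -92.4442 N

-27.660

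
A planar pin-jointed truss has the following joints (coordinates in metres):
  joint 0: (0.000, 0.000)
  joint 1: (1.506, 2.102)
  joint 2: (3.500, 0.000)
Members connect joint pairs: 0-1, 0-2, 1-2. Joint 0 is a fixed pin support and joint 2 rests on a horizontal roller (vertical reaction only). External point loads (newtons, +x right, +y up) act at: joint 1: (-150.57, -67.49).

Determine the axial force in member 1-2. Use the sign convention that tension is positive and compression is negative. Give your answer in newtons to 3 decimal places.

N=3 nodes, M=3 members, R=3 reactions → 2N=6, M+R=6
member 0 (0-1): L=2.5858, (cx,cy)=(0.5824,0.8129)
member 1 (0-2): L=3.5000, (cx,cy)=(1.0000,0.0000)
member 2 (1-2): L=2.8973, (cx,cy)=(0.6882,-0.7255)
solve A·x = −loads:
  F[0-1] = -158.5418 N (compression)
  F[0-2] = -58.2340 N (compression)
  F[1-2] = +84.6149 N (tension)
  Rx@0 = +150.5700 N
  Ry@0 = +128.8781 N
  Ry@2 = -61.3881 N

84.615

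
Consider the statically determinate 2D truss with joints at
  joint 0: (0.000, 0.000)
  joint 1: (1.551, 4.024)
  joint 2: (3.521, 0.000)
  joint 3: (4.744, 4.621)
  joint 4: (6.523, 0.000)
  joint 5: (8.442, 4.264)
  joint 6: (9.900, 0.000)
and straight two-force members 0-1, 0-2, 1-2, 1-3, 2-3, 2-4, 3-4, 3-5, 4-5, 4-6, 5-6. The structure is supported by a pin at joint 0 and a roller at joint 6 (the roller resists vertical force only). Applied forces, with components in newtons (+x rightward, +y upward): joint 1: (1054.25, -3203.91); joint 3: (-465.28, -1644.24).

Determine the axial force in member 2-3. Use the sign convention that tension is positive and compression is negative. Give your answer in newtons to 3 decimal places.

N=7 nodes, M=11 members, R=3 reactions → 2N=14, M+R=14
member 0 (0-1): L=4.3126, (cx,cy)=(0.3596,0.9331)
member 1 (0-2): L=3.5210, (cx,cy)=(1.0000,0.0000)
member 2 (1-2): L=4.4803, (cx,cy)=(0.4397,-0.8981)
member 3 (1-3): L=3.2483, (cx,cy)=(0.9830,0.1838)
member 4 (2-3): L=4.7801, (cx,cy)=(0.2559,0.9667)
member 5 (2-4): L=3.0020, (cx,cy)=(1.0000,0.0000)
member 6 (3-4): L=4.9516, (cx,cy)=(0.3593,-0.9332)
member 7 (3-5): L=3.7152, (cx,cy)=(0.9954,-0.0961)
member 8 (4-5): L=4.6759, (cx,cy)=(0.4104,0.9119)
member 9 (4-6): L=3.3770, (cx,cy)=(1.0000,0.0000)
member 10 (5-6): L=4.5064, (cx,cy)=(0.3235,-0.9462)
solve A·x = −loads:
  F[0-1] = -3586.9698 N (compression)
  F[0-2] = +1879.0134 N (tension)
  F[1-2] = -301.1824 N (compression)
  F[1-3] = -2250.1934 N (compression)
  F[2-3] = +279.8192 N (tension)
  F[2-4] = +1674.9916 N (tension)
  F[3-4] = -1490.7275 N (compression)
  F[3-5] = -1144.7050 N (compression)
  F[4-5] = +1525.5892 N (tension)
  F[4-6] = +513.3056 N (tension)
  F[5-6] = -1586.5227 N (compression)
  Rx@0 = -588.9700 N
  Ry@0 = +3346.9599 N
  Ry@6 = +1501.1901 N

279.819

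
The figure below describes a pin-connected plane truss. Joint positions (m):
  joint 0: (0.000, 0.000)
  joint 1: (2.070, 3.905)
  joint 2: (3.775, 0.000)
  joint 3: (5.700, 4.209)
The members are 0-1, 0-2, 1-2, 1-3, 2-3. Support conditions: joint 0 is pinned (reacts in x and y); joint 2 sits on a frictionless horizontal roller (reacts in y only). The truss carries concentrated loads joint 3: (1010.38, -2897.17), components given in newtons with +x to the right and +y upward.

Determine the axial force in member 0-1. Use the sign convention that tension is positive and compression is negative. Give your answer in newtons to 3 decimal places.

N=4 nodes, M=5 members, R=3 reactions → 2N=8, M+R=8
member 0 (0-1): L=4.4197, (cx,cy)=(0.4684,0.8835)
member 1 (0-2): L=3.7750, (cx,cy)=(1.0000,0.0000)
member 2 (1-2): L=4.2610, (cx,cy)=(0.4001,-0.9165)
member 3 (1-3): L=3.6427, (cx,cy)=(0.9965,0.0835)
member 4 (2-3): L=4.6283, (cx,cy)=(0.4159,0.9094)
solve A·x = −loads:
  F[0-1] = +2947.1271 N (tension)
  F[0-2] = -369.9231 N (compression)
  F[1-2] = -2619.3729 N (compression)
  F[1-3] = +2436.9241 N (tension)
  F[2-3] = -3409.4292 N (compression)
  Rx@0 = -1010.3800 N
  Ry@0 = -2603.9051 N
  Ry@2 = +5501.0751 N

2947.127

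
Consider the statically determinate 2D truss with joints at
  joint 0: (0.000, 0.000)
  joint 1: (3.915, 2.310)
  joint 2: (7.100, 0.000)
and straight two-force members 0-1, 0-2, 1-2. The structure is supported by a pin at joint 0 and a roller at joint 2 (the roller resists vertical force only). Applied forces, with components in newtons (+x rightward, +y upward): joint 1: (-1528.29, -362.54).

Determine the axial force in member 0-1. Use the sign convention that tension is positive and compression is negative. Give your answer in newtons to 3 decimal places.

-1298.503

N=3 nodes, M=3 members, R=3 reactions → 2N=6, M+R=6
member 0 (0-1): L=4.5457, (cx,cy)=(0.8613,0.5082)
member 1 (0-2): L=7.1000, (cx,cy)=(1.0000,0.0000)
member 2 (1-2): L=3.9345, (cx,cy)=(0.8095,-0.5871)
solve A·x = −loads:
  F[0-1] = -1298.5033 N (compression)
  F[0-2] = -409.9478 N (compression)
  F[1-2] = +506.4180 N (tension)
  Rx@0 = +1528.2900 N
  Ry@0 = +659.8648 N
  Ry@2 = -297.3248 N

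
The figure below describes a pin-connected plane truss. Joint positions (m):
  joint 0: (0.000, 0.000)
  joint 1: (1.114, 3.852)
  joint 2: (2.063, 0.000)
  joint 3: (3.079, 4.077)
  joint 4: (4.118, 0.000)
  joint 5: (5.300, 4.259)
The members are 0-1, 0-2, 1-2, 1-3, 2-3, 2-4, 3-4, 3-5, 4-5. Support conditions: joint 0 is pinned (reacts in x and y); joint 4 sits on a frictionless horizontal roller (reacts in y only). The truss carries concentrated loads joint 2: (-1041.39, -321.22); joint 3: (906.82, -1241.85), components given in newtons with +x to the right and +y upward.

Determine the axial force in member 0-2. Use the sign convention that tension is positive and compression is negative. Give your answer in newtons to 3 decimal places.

-257.239

N=6 nodes, M=9 members, R=3 reactions → 2N=12, M+R=12
member 0 (0-1): L=4.0099, (cx,cy)=(0.2778,0.9606)
member 1 (0-2): L=2.0630, (cx,cy)=(1.0000,0.0000)
member 2 (1-2): L=3.9672, (cx,cy)=(0.2392,-0.9710)
member 3 (1-3): L=1.9778, (cx,cy)=(0.9935,0.1138)
member 4 (2-3): L=4.2017, (cx,cy)=(0.2418,0.9703)
member 5 (2-4): L=2.0550, (cx,cy)=(1.0000,0.0000)
member 6 (3-4): L=4.2073, (cx,cy)=(0.2470,-0.9690)
member 7 (3-5): L=2.2284, (cx,cy)=(0.9967,0.0817)
member 8 (4-5): L=4.4200, (cx,cy)=(0.2674,0.9636)
solve A·x = −loads:
  F[0-1] = +441.5479 N (tension)
  F[0-2] = -257.2390 N (compression)
  F[1-2] = -410.7946 N (compression)
  F[1-3] = +222.3800 N (tension)
  F[2-3] = +742.1107 N (tension)
  F[2-4] = +506.4357 N (tension)
  F[3-4] = -2050.7521 N (compression)
  F[3-5] = +0.0000 N (tension)
  F[4-5] = +0.0000 N (tension)
  Rx@0 = +134.5700 N
  Ry@0 = -424.1661 N
  Ry@4 = +1987.2361 N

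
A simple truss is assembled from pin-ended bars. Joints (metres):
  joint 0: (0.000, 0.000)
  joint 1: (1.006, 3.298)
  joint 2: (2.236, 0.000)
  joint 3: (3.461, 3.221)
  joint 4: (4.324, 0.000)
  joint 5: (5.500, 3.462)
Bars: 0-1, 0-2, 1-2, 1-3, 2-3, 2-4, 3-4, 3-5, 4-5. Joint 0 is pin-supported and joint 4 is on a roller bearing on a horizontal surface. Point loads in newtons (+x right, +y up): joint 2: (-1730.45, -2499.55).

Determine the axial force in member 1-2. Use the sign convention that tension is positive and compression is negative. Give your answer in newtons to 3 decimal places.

N=6 nodes, M=9 members, R=3 reactions → 2N=12, M+R=12
member 0 (0-1): L=3.4480, (cx,cy)=(0.2918,0.9565)
member 1 (0-2): L=2.2360, (cx,cy)=(1.0000,0.0000)
member 2 (1-2): L=3.5199, (cx,cy)=(0.3494,-0.9370)
member 3 (1-3): L=2.4562, (cx,cy)=(0.9995,-0.0313)
member 4 (2-3): L=3.4461, (cx,cy)=(0.3555,0.9347)
member 5 (2-4): L=2.0880, (cx,cy)=(1.0000,0.0000)
member 6 (3-4): L=3.3346, (cx,cy)=(0.2588,-0.9659)
member 7 (3-5): L=2.0532, (cx,cy)=(0.9931,0.1174)
member 8 (4-5): L=3.6563, (cx,cy)=(0.3216,0.9469)
solve A·x = −loads:
  F[0-1] = -1261.9023 N (compression)
  F[0-2] = -1362.2753 N (compression)
  F[1-2] = +1315.9270 N (tension)
  F[1-3] = -828.4216 N (compression)
  F[2-3] = +1355.0887 N (tension)
  F[2-4] = +346.3124 N (tension)
  F[3-4] = -1338.1414 N (compression)
  F[3-5] = -0.0000 N (compression)
  F[4-5] = +0.0000 N (tension)
  Rx@0 = +1730.4500 N
  Ry@0 = +1206.9982 N
  Ry@4 = +1292.5518 N

1315.927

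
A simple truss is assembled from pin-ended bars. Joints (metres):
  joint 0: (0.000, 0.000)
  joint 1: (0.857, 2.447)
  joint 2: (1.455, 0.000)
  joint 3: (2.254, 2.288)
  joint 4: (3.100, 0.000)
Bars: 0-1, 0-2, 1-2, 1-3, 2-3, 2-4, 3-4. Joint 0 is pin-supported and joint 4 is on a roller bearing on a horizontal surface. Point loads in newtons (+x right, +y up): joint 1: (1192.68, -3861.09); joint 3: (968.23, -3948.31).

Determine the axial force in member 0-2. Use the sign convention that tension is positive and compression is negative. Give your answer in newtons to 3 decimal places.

2936.703

N=5 nodes, M=7 members, R=3 reactions → 2N=10, M+R=10
member 0 (0-1): L=2.5927, (cx,cy)=(0.3305,0.9438)
member 1 (0-2): L=1.4550, (cx,cy)=(1.0000,0.0000)
member 2 (1-2): L=2.5190, (cx,cy)=(0.2374,-0.9714)
member 3 (1-3): L=1.4060, (cx,cy)=(0.9936,-0.1131)
member 4 (2-3): L=2.4235, (cx,cy)=(0.3297,0.9441)
member 5 (2-4): L=1.6450, (cx,cy)=(1.0000,0.0000)
member 6 (3-4): L=2.4394, (cx,cy)=(0.3468,-0.9379)
solve A·x = −loads:
  F[0-1] = -2347.0506 N (compression)
  F[0-2] = +2936.7027 N (tension)
  F[1-2] = -1505.6422 N (compression)
  F[1-3] = -1621.4421 N (compression)
  F[2-3] = +1549.2180 N (tension)
  F[2-4] = +2068.5114 N (tension)
  F[3-4] = -5964.4462 N (compression)
  Rx@0 = -2160.9100 N
  Ry@0 = +2215.1280 N
  Ry@4 = +5594.2720 N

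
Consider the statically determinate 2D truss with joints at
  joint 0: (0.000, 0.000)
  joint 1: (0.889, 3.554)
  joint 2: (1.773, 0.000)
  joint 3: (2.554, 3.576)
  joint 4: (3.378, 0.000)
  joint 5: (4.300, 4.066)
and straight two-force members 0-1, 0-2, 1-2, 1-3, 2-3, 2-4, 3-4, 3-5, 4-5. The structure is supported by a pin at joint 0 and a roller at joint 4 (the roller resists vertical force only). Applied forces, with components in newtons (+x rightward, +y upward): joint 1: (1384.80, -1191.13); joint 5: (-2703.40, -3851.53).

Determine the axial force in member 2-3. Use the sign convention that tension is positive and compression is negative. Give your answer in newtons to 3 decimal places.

-416.932

N=6 nodes, M=9 members, R=3 reactions → 2N=12, M+R=12
member 0 (0-1): L=3.6635, (cx,cy)=(0.2427,0.9701)
member 1 (0-2): L=1.7730, (cx,cy)=(1.0000,0.0000)
member 2 (1-2): L=3.6623, (cx,cy)=(0.2414,-0.9704)
member 3 (1-3): L=1.6651, (cx,cy)=(0.9999,0.0132)
member 4 (2-3): L=3.6603, (cx,cy)=(0.2134,0.9770)
member 5 (2-4): L=1.6050, (cx,cy)=(1.0000,0.0000)
member 6 (3-4): L=3.6697, (cx,cy)=(0.2245,-0.9745)
member 7 (3-5): L=1.8135, (cx,cy)=(0.9628,0.2702)
member 8 (4-5): L=4.1692, (cx,cy)=(0.2211,0.9752)
solve A·x = −loads:
  F[0-1] = -1673.4825 N (compression)
  F[0-2] = -912.5059 N (compression)
  F[1-2] = +419.7419 N (tension)
  F[1-3] = -1892.3761 N (compression)
  F[2-3] = -416.9320 N (compression)
  F[2-4] = -722.2279 N (compression)
  F[3-4] = -119.1987 N (compression)
  F[3-5] = -2029.9128 N (compression)
  F[4-5] = -3386.8981 N (compression)
  Rx@0 = +1318.6000 N
  Ry@0 = +1623.4627 N
  Ry@4 = +3419.1973 N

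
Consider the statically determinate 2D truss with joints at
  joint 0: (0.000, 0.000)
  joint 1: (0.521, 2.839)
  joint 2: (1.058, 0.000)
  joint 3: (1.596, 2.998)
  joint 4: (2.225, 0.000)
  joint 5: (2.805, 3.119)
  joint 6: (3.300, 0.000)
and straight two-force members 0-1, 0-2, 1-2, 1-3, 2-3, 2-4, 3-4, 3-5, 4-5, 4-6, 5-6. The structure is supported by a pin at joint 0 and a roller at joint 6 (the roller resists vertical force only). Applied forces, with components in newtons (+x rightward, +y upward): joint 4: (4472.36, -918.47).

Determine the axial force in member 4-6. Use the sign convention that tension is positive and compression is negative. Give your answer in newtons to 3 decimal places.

98.281

N=7 nodes, M=11 members, R=3 reactions → 2N=14, M+R=14
member 0 (0-1): L=2.8864, (cx,cy)=(0.1805,0.9836)
member 1 (0-2): L=1.0580, (cx,cy)=(1.0000,0.0000)
member 2 (1-2): L=2.8893, (cx,cy)=(0.1859,-0.9826)
member 3 (1-3): L=1.0867, (cx,cy)=(0.9892,0.1463)
member 4 (2-3): L=3.0459, (cx,cy)=(0.1766,0.9843)
member 5 (2-4): L=1.1670, (cx,cy)=(1.0000,0.0000)
member 6 (3-4): L=3.0633, (cx,cy)=(0.2053,-0.9787)
member 7 (3-5): L=1.2150, (cx,cy)=(0.9950,0.0996)
member 8 (4-5): L=3.1725, (cx,cy)=(0.1828,0.9831)
member 9 (4-6): L=1.0750, (cx,cy)=(1.0000,0.0000)
member 10 (5-6): L=3.1580, (cx,cy)=(0.1567,-0.9876)
solve A·x = −loads:
  F[0-1] = -304.1950 N (compression)
  F[0-2] = +4527.2675 N (tension)
  F[1-2] = +288.1765 N (tension)
  F[1-3] = -109.6467 N (compression)
  F[2-3] = -287.6787 N (compression)
  F[2-4] = +4631.6398 N (tension)
  F[3-4] = +283.4722 N (tension)
  F[3-5] = -218.5734 N (compression)
  F[4-5] = +652.0275 N (tension)
  F[4-6] = +98.2813 N (tension)
  F[5-6] = -627.0218 N (compression)
  Rx@0 = -4472.3600 N
  Ry@0 = +299.1986 N
  Ry@6 = +619.2714 N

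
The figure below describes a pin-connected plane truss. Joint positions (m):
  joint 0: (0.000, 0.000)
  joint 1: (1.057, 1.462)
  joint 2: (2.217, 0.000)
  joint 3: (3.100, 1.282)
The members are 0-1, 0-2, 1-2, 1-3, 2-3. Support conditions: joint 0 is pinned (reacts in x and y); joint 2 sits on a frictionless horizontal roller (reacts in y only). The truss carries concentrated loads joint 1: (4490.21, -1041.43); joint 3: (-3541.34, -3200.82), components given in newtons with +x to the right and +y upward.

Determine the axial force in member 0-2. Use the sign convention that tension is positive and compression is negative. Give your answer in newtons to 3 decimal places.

N=4 nodes, M=5 members, R=3 reactions → 2N=8, M+R=8
member 0 (0-1): L=1.8041, (cx,cy)=(0.5859,0.8104)
member 1 (0-2): L=2.2170, (cx,cy)=(1.0000,0.0000)
member 2 (1-2): L=1.8663, (cx,cy)=(0.6216,-0.7834)
member 3 (1-3): L=2.0509, (cx,cy)=(0.9961,-0.0878)
member 4 (2-3): L=1.5567, (cx,cy)=(0.5672,0.8236)
solve A·x = −loads:
  F[0-1] = +2027.6626 N (tension)
  F[0-2] = -239.1279 N (compression)
  F[1-2] = -3285.2685 N (compression)
  F[1-3] = -1265.1240 N (compression)
  F[2-3] = -4021.4162 N (compression)
  Rx@0 = -948.8700 N
  Ry@0 = -1643.1910 N
  Ry@2 = +5885.4410 N

-239.128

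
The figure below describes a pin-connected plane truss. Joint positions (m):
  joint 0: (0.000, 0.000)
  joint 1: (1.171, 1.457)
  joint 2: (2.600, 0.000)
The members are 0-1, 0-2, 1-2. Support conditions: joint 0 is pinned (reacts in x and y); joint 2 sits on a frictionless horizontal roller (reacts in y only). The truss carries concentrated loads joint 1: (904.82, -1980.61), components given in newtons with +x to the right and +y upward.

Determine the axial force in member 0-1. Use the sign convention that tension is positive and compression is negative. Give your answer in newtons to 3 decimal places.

N=3 nodes, M=3 members, R=3 reactions → 2N=6, M+R=6
member 0 (0-1): L=1.8692, (cx,cy)=(0.6265,0.7795)
member 1 (0-2): L=2.6000, (cx,cy)=(1.0000,0.0000)
member 2 (1-2): L=2.0408, (cx,cy)=(0.7002,-0.7139)
solve A·x = −loads:
  F[0-1] = -746.0656 N (compression)
  F[0-2] = +1372.1965 N (tension)
  F[1-2] = -1959.6831 N (compression)
  Rx@0 = -904.8200 N
  Ry@0 = +581.5265 N
  Ry@2 = +1399.0835 N

-746.066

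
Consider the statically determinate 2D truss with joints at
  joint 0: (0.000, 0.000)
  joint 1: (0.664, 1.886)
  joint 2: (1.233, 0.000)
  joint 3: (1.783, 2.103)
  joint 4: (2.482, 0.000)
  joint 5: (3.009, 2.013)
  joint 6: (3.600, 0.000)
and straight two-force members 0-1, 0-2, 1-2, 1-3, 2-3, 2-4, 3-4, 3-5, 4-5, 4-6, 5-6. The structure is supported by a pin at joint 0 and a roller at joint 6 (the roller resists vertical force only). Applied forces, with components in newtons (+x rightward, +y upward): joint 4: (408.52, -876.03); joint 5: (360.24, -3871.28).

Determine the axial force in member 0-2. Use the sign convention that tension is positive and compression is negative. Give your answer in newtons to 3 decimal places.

N=7 nodes, M=11 members, R=3 reactions → 2N=14, M+R=14
member 0 (0-1): L=1.9995, (cx,cy)=(0.3321,0.9432)
member 1 (0-2): L=1.2330, (cx,cy)=(1.0000,0.0000)
member 2 (1-2): L=1.9700, (cx,cy)=(0.2888,-0.9574)
member 3 (1-3): L=1.1398, (cx,cy)=(0.9817,0.1904)
member 4 (2-3): L=2.1737, (cx,cy)=(0.2530,0.9675)
member 5 (2-4): L=1.2490, (cx,cy)=(1.0000,0.0000)
member 6 (3-4): L=2.2161, (cx,cy)=(0.3154,-0.9490)
member 7 (3-5): L=1.2293, (cx,cy)=(0.9973,-0.0732)
member 8 (4-5): L=2.0808, (cx,cy)=(0.2533,0.9674)
member 9 (4-6): L=1.1180, (cx,cy)=(1.0000,0.0000)
member 10 (5-6): L=2.0980, (cx,cy)=(0.2817,-0.9595)
solve A·x = −loads:
  F[0-1] = -748.6435 N (compression)
  F[0-2] = +1017.3752 N (tension)
  F[1-2] = +649.2510 N (tension)
  F[1-3] = -444.2685 N (compression)
  F[2-3] = -642.4846 N (compression)
  F[2-4] = +1367.4656 N (tension)
  F[3-4] = +810.2271 N (tension)
  F[3-5] = -856.5624 N (compression)
  F[4-5] = +110.7735 N (tension)
  F[4-6] = +1186.4488 N (tension)
  F[5-6] = -4211.7193 N (compression)
  Rx@0 = -768.7600 N
  Ry@0 = +706.1569 N
  Ry@6 = +4041.1531 N

1017.375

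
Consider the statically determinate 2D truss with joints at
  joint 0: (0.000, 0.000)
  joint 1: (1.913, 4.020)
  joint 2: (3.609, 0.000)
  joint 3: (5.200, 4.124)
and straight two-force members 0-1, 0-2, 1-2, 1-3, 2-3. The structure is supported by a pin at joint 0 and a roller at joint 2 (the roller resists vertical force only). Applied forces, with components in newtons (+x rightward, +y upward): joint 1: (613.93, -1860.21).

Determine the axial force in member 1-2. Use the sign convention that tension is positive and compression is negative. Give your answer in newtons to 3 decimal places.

-1812.405

N=4 nodes, M=5 members, R=3 reactions → 2N=8, M+R=8
member 0 (0-1): L=4.4520, (cx,cy)=(0.4297,0.9030)
member 1 (0-2): L=3.6090, (cx,cy)=(1.0000,0.0000)
member 2 (1-2): L=4.3631, (cx,cy)=(0.3887,-0.9214)
member 3 (1-3): L=3.2886, (cx,cy)=(0.9995,0.0316)
member 4 (2-3): L=4.4203, (cx,cy)=(0.3599,0.9330)
solve A·x = −loads:
  F[0-1] = -210.7867 N (compression)
  F[0-2] = +704.5046 N (tension)
  F[1-2] = -1812.4047 N (compression)
  F[1-3] = -0.0000 N (compression)
  F[2-3] = +0.0000 N (tension)
  Rx@0 = -613.9300 N
  Ry@0 = +190.3346 N
  Ry@2 = +1669.8754 N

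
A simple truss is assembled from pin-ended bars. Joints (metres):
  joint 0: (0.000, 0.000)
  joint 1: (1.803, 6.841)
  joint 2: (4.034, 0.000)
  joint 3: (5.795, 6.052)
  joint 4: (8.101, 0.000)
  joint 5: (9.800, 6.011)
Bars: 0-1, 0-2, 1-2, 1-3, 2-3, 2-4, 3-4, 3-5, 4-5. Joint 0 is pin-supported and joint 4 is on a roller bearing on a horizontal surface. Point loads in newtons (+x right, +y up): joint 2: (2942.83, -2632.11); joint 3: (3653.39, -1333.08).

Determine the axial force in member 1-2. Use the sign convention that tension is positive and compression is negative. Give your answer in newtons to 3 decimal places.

-1216.517

N=6 nodes, M=9 members, R=3 reactions → 2N=12, M+R=12
member 0 (0-1): L=7.0746, (cx,cy)=(0.2549,0.9670)
member 1 (0-2): L=4.0340, (cx,cy)=(1.0000,0.0000)
member 2 (1-2): L=7.1956, (cx,cy)=(0.3101,-0.9507)
member 3 (1-3): L=4.0692, (cx,cy)=(0.9810,-0.1939)
member 4 (2-3): L=6.3030, (cx,cy)=(0.2794,0.9602)
member 5 (2-4): L=4.0670, (cx,cy)=(1.0000,0.0000)
member 6 (3-4): L=6.4764, (cx,cy)=(0.3561,-0.9345)
member 7 (3-5): L=4.0052, (cx,cy)=(0.9999,-0.0102)
member 8 (4-5): L=6.2465, (cx,cy)=(0.2720,0.9623)
solve A·x = −loads:
  F[0-1] = +1063.5659 N (tension)
  F[0-2] = +6325.1648 N (tension)
  F[1-2] = -1216.5171 N (compression)
  F[1-3] = +660.7770 N (tension)
  F[2-3] = +3945.8092 N (tension)
  F[2-4] = +1902.7305 N (tension)
  F[3-4] = -5343.8549 N (compression)
  F[3-5] = +0.0000 N (tension)
  F[4-5] = -0.0000 N (compression)
  Rx@0 = -6596.2200 N
  Ry@0 = -1028.4462 N
  Ry@4 = +4993.6362 N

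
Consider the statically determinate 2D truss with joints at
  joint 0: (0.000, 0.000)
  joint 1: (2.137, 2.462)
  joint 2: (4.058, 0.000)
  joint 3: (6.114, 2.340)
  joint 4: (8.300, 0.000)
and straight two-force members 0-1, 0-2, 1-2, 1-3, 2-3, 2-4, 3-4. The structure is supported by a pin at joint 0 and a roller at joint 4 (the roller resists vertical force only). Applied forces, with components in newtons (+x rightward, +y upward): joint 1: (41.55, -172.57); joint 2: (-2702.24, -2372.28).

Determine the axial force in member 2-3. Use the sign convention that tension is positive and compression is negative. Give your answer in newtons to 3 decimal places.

N=5 nodes, M=7 members, R=3 reactions → 2N=10, M+R=10
member 0 (0-1): L=3.2601, (cx,cy)=(0.6555,0.7552)
member 1 (0-2): L=4.0580, (cx,cy)=(1.0000,0.0000)
member 2 (1-2): L=3.1228, (cx,cy)=(0.6152,-0.7884)
member 3 (1-3): L=3.9789, (cx,cy)=(0.9995,-0.0307)
member 4 (2-3): L=3.1149, (cx,cy)=(0.6600,0.7512)
member 5 (2-4): L=4.2420, (cx,cy)=(1.0000,0.0000)
member 6 (3-4): L=3.2022, (cx,cy)=(0.6827,-0.7307)
solve A·x = −loads:
  F[0-1] = -1758.8204 N (compression)
  F[0-2] = -1507.7787 N (compression)
  F[1-2] = +1549.4098 N (tension)
  F[1-3] = -2148.6053 N (compression)
  F[2-3] = +1531.7970 N (tension)
  F[2-4] = +1136.5343 N (tension)
  F[3-4] = -1664.8811 N (compression)
  Rx@0 = +2660.6900 N
  Ry@0 = +1328.2487 N
  Ry@4 = +1216.6013 N

1531.797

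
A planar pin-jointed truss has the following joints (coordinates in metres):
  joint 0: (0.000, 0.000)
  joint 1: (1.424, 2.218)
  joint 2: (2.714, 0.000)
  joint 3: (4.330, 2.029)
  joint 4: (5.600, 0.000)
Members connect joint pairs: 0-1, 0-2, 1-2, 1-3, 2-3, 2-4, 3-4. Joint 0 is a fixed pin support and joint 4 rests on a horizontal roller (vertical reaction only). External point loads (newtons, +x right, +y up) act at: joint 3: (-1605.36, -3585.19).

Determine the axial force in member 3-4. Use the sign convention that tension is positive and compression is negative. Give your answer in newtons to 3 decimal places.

-2584.173

N=5 nodes, M=7 members, R=3 reactions → 2N=10, M+R=10
member 0 (0-1): L=2.6358, (cx,cy)=(0.5403,0.8415)
member 1 (0-2): L=2.7140, (cx,cy)=(1.0000,0.0000)
member 2 (1-2): L=2.5659, (cx,cy)=(0.5028,-0.8644)
member 3 (1-3): L=2.9121, (cx,cy)=(0.9979,-0.0649)
member 4 (2-3): L=2.5939, (cx,cy)=(0.6230,0.7822)
member 5 (2-4): L=2.8860, (cx,cy)=(1.0000,0.0000)
member 6 (3-4): L=2.3937, (cx,cy)=(0.5306,-0.8476)
solve A·x = −loads:
  F[0-1] = -1657.4310 N (compression)
  F[0-2] = -709.9181 N (compression)
  F[1-2] = +1746.9171 N (tension)
  F[1-3] = -1777.4622 N (compression)
  F[2-3] = -1930.5092 N (compression)
  F[2-4] = +1371.0641 N (tension)
  F[3-4] = -2584.1727 N (compression)
  Rx@0 = +1605.3600 N
  Ry@0 = +1394.7262 N
  Ry@4 = +2190.4638 N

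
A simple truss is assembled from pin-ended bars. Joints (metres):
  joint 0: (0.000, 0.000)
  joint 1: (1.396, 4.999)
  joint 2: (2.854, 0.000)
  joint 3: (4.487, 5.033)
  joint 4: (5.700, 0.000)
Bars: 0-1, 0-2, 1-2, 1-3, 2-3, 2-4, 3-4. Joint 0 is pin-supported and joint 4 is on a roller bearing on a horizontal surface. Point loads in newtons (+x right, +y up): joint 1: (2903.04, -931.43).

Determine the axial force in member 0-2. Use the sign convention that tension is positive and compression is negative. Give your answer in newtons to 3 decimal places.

2388.454

N=5 nodes, M=7 members, R=3 reactions → 2N=10, M+R=10
member 0 (0-1): L=5.1903, (cx,cy)=(0.2690,0.9631)
member 1 (0-2): L=2.8540, (cx,cy)=(1.0000,0.0000)
member 2 (1-2): L=5.2073, (cx,cy)=(0.2800,-0.9600)
member 3 (1-3): L=3.0912, (cx,cy)=(0.9999,0.0110)
member 4 (2-3): L=5.2913, (cx,cy)=(0.3086,0.9512)
member 5 (2-4): L=2.8460, (cx,cy)=(1.0000,0.0000)
member 6 (3-4): L=5.1771, (cx,cy)=(0.2343,-0.9722)
solve A·x = −loads:
  F[0-1] = +1913.2076 N (tension)
  F[0-2] = +2388.4537 N (tension)
  F[1-2] = -2907.7565 N (compression)
  F[1-3] = -1574.3985 N (compression)
  F[2-3] = +2934.7093 N (tension)
  F[2-4] = +668.5926 N (tension)
  F[3-4] = -2853.5670 N (compression)
  Rx@0 = -2903.0400 N
  Ry@0 = -1842.7057 N
  Ry@4 = +2774.1357 N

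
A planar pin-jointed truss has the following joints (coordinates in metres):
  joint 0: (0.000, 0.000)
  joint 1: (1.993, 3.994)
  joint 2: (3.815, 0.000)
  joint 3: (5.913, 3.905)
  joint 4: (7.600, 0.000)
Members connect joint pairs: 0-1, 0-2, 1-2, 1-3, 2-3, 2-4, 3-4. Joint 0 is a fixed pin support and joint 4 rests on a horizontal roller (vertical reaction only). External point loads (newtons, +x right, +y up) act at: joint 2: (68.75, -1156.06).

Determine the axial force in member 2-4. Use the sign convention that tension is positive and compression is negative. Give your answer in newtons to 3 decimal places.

N=5 nodes, M=7 members, R=3 reactions → 2N=10, M+R=10
member 0 (0-1): L=4.4636, (cx,cy)=(0.4465,0.8948)
member 1 (0-2): L=3.8150, (cx,cy)=(1.0000,0.0000)
member 2 (1-2): L=4.3900, (cx,cy)=(0.4150,-0.9098)
member 3 (1-3): L=3.9210, (cx,cy)=(0.9997,-0.0227)
member 4 (2-3): L=4.4329, (cx,cy)=(0.4733,0.8809)
member 5 (2-4): L=3.7850, (cx,cy)=(1.0000,0.0000)
member 6 (3-4): L=4.2538, (cx,cy)=(0.3966,-0.9180)
solve A·x = −loads:
  F[0-1] = -643.4485 N (compression)
  F[0-2] = +356.0475 N (tension)
  F[1-2] = +646.6942 N (tension)
  F[1-3] = -555.8436 N (compression)
  F[2-3] = +644.4397 N (tension)
  F[2-4] = +250.7006 N (tension)
  F[3-4] = -632.1491 N (compression)
  Rx@0 = -68.7500 N
  Ry@0 = +575.7483 N
  Ry@4 = +580.3117 N

250.701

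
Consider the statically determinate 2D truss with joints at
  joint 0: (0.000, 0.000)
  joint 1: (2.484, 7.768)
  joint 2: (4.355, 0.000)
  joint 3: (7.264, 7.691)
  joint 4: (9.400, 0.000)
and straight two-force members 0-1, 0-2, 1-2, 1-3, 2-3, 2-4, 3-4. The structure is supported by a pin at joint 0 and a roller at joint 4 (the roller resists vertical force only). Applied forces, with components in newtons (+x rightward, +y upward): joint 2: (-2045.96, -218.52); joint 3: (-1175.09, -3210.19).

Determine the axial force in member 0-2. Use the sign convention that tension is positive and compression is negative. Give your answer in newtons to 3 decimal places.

-2642.838

N=5 nodes, M=7 members, R=3 reactions → 2N=10, M+R=10
member 0 (0-1): L=8.1555, (cx,cy)=(0.3046,0.9525)
member 1 (0-2): L=4.3550, (cx,cy)=(1.0000,0.0000)
member 2 (1-2): L=7.9901, (cx,cy)=(0.2342,-0.9722)
member 3 (1-3): L=4.7806, (cx,cy)=(0.9999,-0.0161)
member 4 (2-3): L=8.2228, (cx,cy)=(0.3538,0.9353)
member 5 (2-4): L=5.0450, (cx,cy)=(1.0000,0.0000)
member 6 (3-4): L=7.9821, (cx,cy)=(0.2676,-0.9635)
solve A·x = −loads:
  F[0-1] = -1898.3920 N (compression)
  F[0-2] = -2642.8378 N (compression)
  F[1-2] = +1876.7661 N (tension)
  F[1-3] = -1017.8141 N (compression)
  F[2-3] = -1717.1110 N (compression)
  F[2-4] = +450.0616 N (tension)
  F[3-4] = -1681.8532 N (compression)
  Rx@0 = +3221.0500 N
  Ry@0 = +1808.1932 N
  Ry@4 = +1620.5168 N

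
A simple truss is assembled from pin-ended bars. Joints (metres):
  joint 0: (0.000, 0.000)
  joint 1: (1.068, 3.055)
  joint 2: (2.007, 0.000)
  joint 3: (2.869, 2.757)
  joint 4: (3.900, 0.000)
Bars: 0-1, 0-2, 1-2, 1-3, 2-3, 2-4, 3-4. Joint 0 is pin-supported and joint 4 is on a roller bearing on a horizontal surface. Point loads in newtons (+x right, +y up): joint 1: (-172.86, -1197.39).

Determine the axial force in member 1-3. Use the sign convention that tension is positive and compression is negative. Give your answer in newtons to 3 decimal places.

-127.377

N=5 nodes, M=7 members, R=3 reactions → 2N=10, M+R=10
member 0 (0-1): L=3.2363, (cx,cy)=(0.3300,0.9440)
member 1 (0-2): L=2.0070, (cx,cy)=(1.0000,0.0000)
member 2 (1-2): L=3.1961, (cx,cy)=(0.2938,-0.9559)
member 3 (1-3): L=1.8255, (cx,cy)=(0.9866,-0.1632)
member 4 (2-3): L=2.8886, (cx,cy)=(0.2984,0.9544)
member 5 (2-4): L=1.8930, (cx,cy)=(1.0000,0.0000)
member 6 (3-4): L=2.9435, (cx,cy)=(0.3503,-0.9366)
solve A·x = −loads:
  F[0-1] = -1064.5328 N (compression)
  F[0-2] = +178.4426 N (tension)
  F[1-2] = -179.6277 N (compression)
  F[1-3] = -127.3766 N (compression)
  F[2-3] = +179.8968 N (tension)
  F[2-4] = +71.9844 N (tension)
  F[3-4] = -205.5129 N (compression)
  Rx@0 = +172.8600 N
  Ry@0 = +1004.8964 N
  Ry@4 = +192.4936 N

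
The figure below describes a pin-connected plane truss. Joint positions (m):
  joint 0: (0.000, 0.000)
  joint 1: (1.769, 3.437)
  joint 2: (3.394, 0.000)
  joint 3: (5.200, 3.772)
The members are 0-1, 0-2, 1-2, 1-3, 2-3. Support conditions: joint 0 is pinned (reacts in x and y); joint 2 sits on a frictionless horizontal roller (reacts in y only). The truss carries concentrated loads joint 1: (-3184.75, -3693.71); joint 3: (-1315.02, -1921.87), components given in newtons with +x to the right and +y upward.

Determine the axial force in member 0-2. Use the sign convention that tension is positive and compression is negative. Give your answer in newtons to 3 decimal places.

-1703.743

N=4 nodes, M=5 members, R=3 reactions → 2N=8, M+R=8
member 0 (0-1): L=3.8655, (cx,cy)=(0.4576,0.8891)
member 1 (0-2): L=3.3940, (cx,cy)=(1.0000,0.0000)
member 2 (1-2): L=3.8018, (cx,cy)=(0.4274,-0.9040)
member 3 (1-3): L=3.4473, (cx,cy)=(0.9953,0.0972)
member 4 (2-3): L=4.1821, (cx,cy)=(0.4318,0.9019)
solve A·x = −loads:
  F[0-1] = -6109.7398 N (compression)
  F[0-2] = -1703.7428 N (compression)
  F[1-2] = +1878.5101 N (tension)
  F[1-3] = -416.1793 N (compression)
  F[2-3] = -2085.9594 N (compression)
  Rx@0 = +4499.7700 N
  Ry@0 = +5432.4168 N
  Ry@2 = +183.1632 N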